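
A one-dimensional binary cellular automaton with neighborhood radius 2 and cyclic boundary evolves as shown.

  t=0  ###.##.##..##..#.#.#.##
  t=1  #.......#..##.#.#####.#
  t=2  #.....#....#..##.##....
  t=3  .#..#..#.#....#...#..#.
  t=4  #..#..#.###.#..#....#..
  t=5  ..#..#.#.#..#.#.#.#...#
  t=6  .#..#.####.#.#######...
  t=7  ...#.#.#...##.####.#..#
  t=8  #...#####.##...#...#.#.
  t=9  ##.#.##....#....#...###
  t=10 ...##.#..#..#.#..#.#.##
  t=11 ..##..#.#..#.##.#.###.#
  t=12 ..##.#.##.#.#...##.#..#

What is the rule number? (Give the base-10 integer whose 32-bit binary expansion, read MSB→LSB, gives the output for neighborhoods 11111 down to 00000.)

2419383626

  ##### -> #   bit 31 = 1  t=0,i=0
  ####. -> .   bit 30 = 0  t=0,i=1
  ###.# -> .   bit 29 = 0  t=0,i=2
  ###.. -> #   bit 28 = 1  t=6,i=19
  ##.## -> .   bit 27 = 0  t=0,i=3
  ##.#. -> .   bit 26 = 0  t=1,i=13
  ##..# -> .   bit 25 = 0  t=0,i=9
  ##... -> .   bit 24 = 0  t=1,i=1
  #.### -> .   bit 23 = 0  t=0,i=21
  #.##. -> .   bit 22 = 0  t=0,i=4
  #.#.# -> #   bit 21 = 1  t=0,i=17
  #.#.. -> #   bit 20 = 1  t=3,i=9
  #..## -> .   bit 19 = 0  t=0,i=10
  #..#. -> #   bit 18 = 1  t=0,i=14
  #...# -> .   bit 17 = 0  t=3,i=16
  #.... -> .   bit 16 = 0  t=1,i=2
  .#### -> #   bit 15 = 1  t=0,i=22
  .###. -> #   bit 14 = 1  t=4,i=9
  .##.# -> .   bit 13 = 0  t=0,i=5
  .##.. -> #   bit 12 = 1  t=0,i=8
  .#.## -> #   bit 11 = 1  t=0,i=20
  .#.#. -> #   bit 10 = 1  t=0,i=16
  .#..# -> .   bit 9 = 0  t=1,i=9
  .#... -> #   bit 8 = 1  t=2,i=1
  ..### -> .   bit 7 = 0  t=8,i=4
  ..##. -> #   bit 6 = 1  t=0,i=11
  ..#.# -> .   bit 5 = 0  t=0,i=15
  ..#.. -> .   bit 4 = 0  t=1,i=8
  ...## -> #   bit 3 = 1  t=7,i=10
  ...#. -> .   bit 2 = 0  t=1,i=7
  ....# -> #   bit 1 = 1  t=1,i=6
  ..... -> .   bit 0 = 0  t=1,i=3
  bits 10010000001101001101110101001010 = 2419383626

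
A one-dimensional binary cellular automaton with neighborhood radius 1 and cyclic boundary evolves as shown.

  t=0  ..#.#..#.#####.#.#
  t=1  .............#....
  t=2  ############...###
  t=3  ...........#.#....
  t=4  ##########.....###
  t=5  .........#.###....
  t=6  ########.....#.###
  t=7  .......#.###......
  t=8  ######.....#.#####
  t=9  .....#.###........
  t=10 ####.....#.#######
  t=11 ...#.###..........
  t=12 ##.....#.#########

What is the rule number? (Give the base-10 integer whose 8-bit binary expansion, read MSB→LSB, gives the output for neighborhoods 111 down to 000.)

  ### -> .   bit 7 = 0  t=0,i=10
  ##. -> #   bit 6 = 1  t=0,i=13
  #.# -> .   bit 5 = 0  t=0,i=3
  #.. -> .   bit 4 = 0  t=0,i=0
  .## -> .   bit 3 = 0  t=0,i=9
  .#. -> .   bit 2 = 0  t=0,i=2
  ..# -> .   bit 1 = 0  t=0,i=1
  ... -> #   bit 0 = 1  t=1,i=0
  bits 01000001 = 65

65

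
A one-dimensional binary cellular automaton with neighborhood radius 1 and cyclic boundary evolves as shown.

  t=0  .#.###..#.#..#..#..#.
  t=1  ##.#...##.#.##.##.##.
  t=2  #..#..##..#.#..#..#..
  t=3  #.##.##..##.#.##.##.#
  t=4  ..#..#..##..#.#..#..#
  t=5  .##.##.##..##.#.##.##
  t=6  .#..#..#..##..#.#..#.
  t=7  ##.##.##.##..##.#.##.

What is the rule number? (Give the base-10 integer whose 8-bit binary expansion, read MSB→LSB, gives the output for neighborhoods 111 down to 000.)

14

  ###|.  b7=0 t=0,i=4
  ##.|.  b6=0 t=0,i=5
  #.#|.  b5=0 t=0,i=2
  #..|.  b4=0 t=0,i=6
  .##|#  b3=1 t=0,i=3
  .#.|#  b2=1 t=0,i=1
  ..#|#  b1=1 t=0,i=0
  ...|.  b0=0 t=1,i=5
  bits 00001110 = 14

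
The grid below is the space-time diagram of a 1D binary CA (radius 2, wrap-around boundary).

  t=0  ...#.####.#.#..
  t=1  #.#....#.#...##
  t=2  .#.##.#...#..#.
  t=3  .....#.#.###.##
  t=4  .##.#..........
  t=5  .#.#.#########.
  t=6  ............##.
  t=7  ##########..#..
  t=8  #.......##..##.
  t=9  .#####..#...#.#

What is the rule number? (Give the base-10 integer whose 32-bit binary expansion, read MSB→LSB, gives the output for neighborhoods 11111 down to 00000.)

  nb #####: next=.  (t=5,i=7, bit31=0)
  nb ####.: next=#  (t=0,i=7, bit30=1)
  nb ###.#: next=.  (t=0,i=8, bit29=0)
  nb ###..: next=#  (t=5,i=13, bit28=1)
  nb ##.##: next=.  (t=3,i=12, bit27=0)
  nb ##.#.: next=#  (t=0,i=9, bit26=1)
  nb ##..#: next=.  (t=5,i=14, bit25=0)
  nb ##...: next=.  (t=3,i=0, bit24=0)
  nb #.###: next=.  (t=0,i=5, bit23=0)
  nb #.##.: next=.  (t=2,i=3, bit22=0)
  nb #.#.#: next=.  (t=0,i=10, bit21=0)
  nb #.#..: next=.  (t=0,i=12, bit20=0)
  nb #..##: next=.  (t=7,i=14, bit19=0)
  nb #..#.: next=.  (t=2,i=0, bit18=0)
  nb #...#: next=.  (t=1,i=11, bit17=0)
  nb #....: next=#  (t=0,i=14, bit16=1)
  nb .####: next=.  (t=0,i=6, bit15=0)
  nb .###.: next=.  (t=1,i=14, bit14=0)
  nb .##.#: next=.  (t=2,i=4, bit13=0)
  nb .##..: next=.  (t=3,i=14, bit12=0)
  nb .#.##: next=.  (t=0,i=4, bit11=0)
  nb .#.#.: next=.  (t=0,i=11, bit10=0)
  nb .#..#: next=#  (t=2,i=11, bit9=1)
  nb .#...: next=#  (t=0,i=13, bit8=1)
  nb ..###: next=#  (t=1,i=13, bit7=1)
  nb ..##.: next=#  (t=4,i=1, bit6=1)
  nb ..#.#: next=.  (t=0,i=3, bit5=0)
  nb ..#..: next=#  (t=2,i=10, bit4=1)
  nb ...##: next=.  (t=1,i=12, bit3=0)
  nb ...#.: next=#  (t=0,i=2, bit2=1)
  nb ....#: next=.  (t=0,i=1, bit1=0)
  nb .....: next=#  (t=0,i=0, bit0=1)
  bits 01010100000000010000001111010101 = 1409352661

1409352661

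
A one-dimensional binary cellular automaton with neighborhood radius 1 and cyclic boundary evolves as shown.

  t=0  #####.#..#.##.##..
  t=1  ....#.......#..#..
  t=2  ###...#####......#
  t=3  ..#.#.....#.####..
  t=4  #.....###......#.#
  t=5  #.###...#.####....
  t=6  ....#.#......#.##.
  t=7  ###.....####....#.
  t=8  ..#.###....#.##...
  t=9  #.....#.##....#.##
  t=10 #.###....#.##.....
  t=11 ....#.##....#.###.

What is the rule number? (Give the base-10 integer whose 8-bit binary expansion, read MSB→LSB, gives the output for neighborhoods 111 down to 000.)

65

  ###|.  b7=0 t=0,i=1
  ##.|#  b6=1 t=0,i=4
  #.#|.  b5=0 t=0,i=5
  #..|.  b4=0 t=0,i=7
  .##|.  b3=0 t=0,i=0
  .#.|.  b2=0 t=0,i=6
  ..#|.  b1=0 t=0,i=8
  ...|#  b0=1 t=1,i=0
  bits 01000001 = 65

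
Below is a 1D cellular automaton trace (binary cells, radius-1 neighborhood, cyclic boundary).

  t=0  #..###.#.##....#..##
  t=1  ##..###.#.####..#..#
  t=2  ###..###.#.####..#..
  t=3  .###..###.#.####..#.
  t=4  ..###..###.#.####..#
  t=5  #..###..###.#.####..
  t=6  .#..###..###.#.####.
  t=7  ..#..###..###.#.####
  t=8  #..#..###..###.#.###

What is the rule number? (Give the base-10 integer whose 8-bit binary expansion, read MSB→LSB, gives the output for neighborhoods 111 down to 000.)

  nb ###: next=#  (t=0,i=4, bit7=1)
  nb ##.: next=#  (t=0,i=0, bit6=1)
  nb #.#: next=#  (t=0,i=6, bit5=1)
  nb #..: next=#  (t=0,i=1, bit4=1)
  nb .##: next=.  (t=0,i=3, bit3=0)
  nb .#.: next=.  (t=0,i=7, bit2=0)
  nb ..#: next=.  (t=0,i=2, bit1=0)
  nb ...: next=#  (t=0,i=12, bit0=1)
  bits 11110001 = 241

241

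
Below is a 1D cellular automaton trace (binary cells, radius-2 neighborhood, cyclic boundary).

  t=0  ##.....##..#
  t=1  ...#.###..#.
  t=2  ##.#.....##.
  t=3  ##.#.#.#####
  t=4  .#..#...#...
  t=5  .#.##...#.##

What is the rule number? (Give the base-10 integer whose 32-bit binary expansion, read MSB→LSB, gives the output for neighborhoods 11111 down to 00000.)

  ##### -> .   bit 31 = 0  t=3,i=9
  ####. -> .   bit 30 = 0  t=3,i=0
  ###.# -> #   bit 29 = 1  t=3,i=1
  ###.. -> .   bit 28 = 0  t=0,i=1
  ##.## -> #   bit 27 = 1  t=2,i=11
  ##.#. -> .   bit 26 = 0  t=2,i=2
  ##..# -> .   bit 25 = 0  t=0,i=9
  ##... -> .   bit 24 = 0  t=0,i=2
  #.### -> .   bit 23 = 0  t=1,i=5
  #.##. -> #   bit 22 = 1  t=2,i=0
  #.#.# -> .   bit 21 = 0  t=3,i=3
  #.#.. -> #   bit 20 = 1  t=2,i=3
  #..## -> #   bit 19 = 1  t=0,i=10
  #..#. -> #   bit 18 = 1  t=1,i=9
  #...# -> .   bit 17 = 0  t=4,i=6
  #.... -> #   bit 16 = 1  t=0,i=3
  .#### -> #   bit 15 = 1  t=3,i=8
  .###. -> .   bit 14 = 0  t=0,i=0
  .##.# -> #   bit 13 = 1  t=2,i=1
  .##.. -> .   bit 12 = 0  t=0,i=8
  .#.## -> .   bit 11 = 0  t=1,i=4
  .#.#. -> #   bit 10 = 1  t=3,i=4
  .#..# -> .   bit 9 = 0  t=4,i=2
  .#... -> .   bit 8 = 0  t=1,i=11
  ..### -> .   bit 7 = 0  t=0,i=11
  ..##. -> #   bit 6 = 1  t=0,i=7
  ..#.# -> #   bit 5 = 1  t=1,i=3
  ..#.. -> #   bit 4 = 1  t=1,i=10
  ...## -> #   bit 3 = 1  t=0,i=6
  ...#. -> .   bit 2 = 0  t=1,i=2
  ....# -> #   bit 1 = 1  t=0,i=5
  ..... -> .   bit 0 = 0  t=0,i=4
  bits 00101000010111011010010001111010 = 677225594

677225594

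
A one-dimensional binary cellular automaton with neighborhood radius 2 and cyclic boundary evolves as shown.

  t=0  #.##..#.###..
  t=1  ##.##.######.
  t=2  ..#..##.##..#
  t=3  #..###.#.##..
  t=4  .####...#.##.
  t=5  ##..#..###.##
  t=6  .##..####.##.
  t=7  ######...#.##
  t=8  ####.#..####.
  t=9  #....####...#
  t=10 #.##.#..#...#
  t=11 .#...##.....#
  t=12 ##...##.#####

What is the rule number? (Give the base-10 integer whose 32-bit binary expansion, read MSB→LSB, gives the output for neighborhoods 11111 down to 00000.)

  #####|#  b31=1 t=1,i=8
  ####.|.  b30=0 t=1,i=10
  ###.#|.  b29=0 t=1,i=11
  ###..|#  b28=1 t=0,i=10
  ##.##|#  b27=1 t=1,i=2
  ##.#.|.  b26=0 t=3,i=6
  ##..#|#  b25=1 t=0,i=4
  ##...|.  b24=0 t=4,i=5
  #.###|#  b23=1 t=0,i=8
  #.##.|.  b22=0 t=0,i=2
  #.#.#|.  b21=0 t=3,i=7
  #.#..|#  b20=1 t=8,i=5
  #..##|#  b19=1 t=2,i=4
  #..#.|.  b18=0 t=0,i=5
  #...#|.  b17=0 t=4,i=6
  #....|#  b16=1 t=9,i=2
  .####|.  b15=0 t=1,i=7
  .###.|#  b14=1 t=0,i=9
  .##.#|.  b13=0 t=1,i=1
  .##..|#  b12=1 t=0,i=3
  .#.##|#  b11=1 t=0,i=1
  .#.#.|#  b10=1 t=11,i=0
  .#..#|#  b9=1 t=2,i=0
  .#...|.  b8=0 t=10,i=9
  ..###|#  b7=1 t=3,i=3
  ..##.|#  b6=1 t=2,i=5
  ..#.#|#  b5=1 t=0,i=0
  ..#..|.  b4=0 t=2,i=2
  ...##|.  b3=0 t=9,i=4
  ...#.|#  b2=1 t=4,i=7
  ....#|#  b1=1 t=9,i=3
  .....|#  b0=1 t=11,i=9
  bits 10011010100110010101111011100111 = 2593742567

2593742567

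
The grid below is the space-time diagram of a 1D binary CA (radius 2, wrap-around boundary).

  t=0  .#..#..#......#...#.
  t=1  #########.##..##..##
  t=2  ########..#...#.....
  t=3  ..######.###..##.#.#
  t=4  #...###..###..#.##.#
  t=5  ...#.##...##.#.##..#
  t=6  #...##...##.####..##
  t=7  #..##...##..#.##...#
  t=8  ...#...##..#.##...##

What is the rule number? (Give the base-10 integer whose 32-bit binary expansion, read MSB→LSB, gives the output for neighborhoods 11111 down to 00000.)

  [31] ##### => #  t=1,i=0
  [30] ####. => #  t=1,i=7
  [29] ###.# => .  t=1,i=8
  [28] ###.. => #  t=2,i=7
  [27] ##.## => .  t=1,i=9
  [26] ##.#. => #  t=3,i=16
  [25] ##..# => .  t=1,i=12
  [24] ##... => .  t=4,i=1
  [23] #.### => #  t=3,i=9
  [22] #.##. => #  t=1,i=10
  [21] #.#.# => #  t=3,i=17
  [20] #.#.. => #  t=3,i=19
  [19] #..## => .  t=1,i=13
  [18] #..#. => #  t=0,i=0
  [17] #...# => .  t=0,i=16
  [16] #.... => .  t=0,i=9
  [15] .#### => .  t=1,i=19
  [14] .###. => #  t=3,i=10
  [13] .##.# => .  t=3,i=15
  [12] .##.. => .  t=1,i=11
  [11] .#.## => #  t=4,i=15
  [10] .#.#. => .  t=3,i=18
  [9] .#..# => #  t=0,i=2
  [8] .#... => #  t=0,i=8
  [7] ..### => .  t=1,i=18
  [6] ..##. => #  t=1,i=14
  [5] ..#.# => .  t=4,i=14
  [4] ..#.. => #  t=0,i=1
  [3] ...## => #  t=2,i=19
  [2] ...#. => .  t=0,i=13
  [1] ....# => .  t=0,i=12
  [0] ..... => #  t=0,i=10
  bits 11010100111101000100101101011001 = 3572779865

3572779865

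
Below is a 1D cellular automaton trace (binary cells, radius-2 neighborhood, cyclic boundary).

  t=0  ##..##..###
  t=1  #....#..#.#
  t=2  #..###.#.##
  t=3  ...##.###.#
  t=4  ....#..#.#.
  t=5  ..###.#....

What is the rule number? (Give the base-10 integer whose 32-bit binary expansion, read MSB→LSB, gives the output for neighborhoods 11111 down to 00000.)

3294918806

  [31] ##### => #  t=0,i=10
  [30] ####. => #  t=0,i=0
  [29] ###.# => .  t=2,i=5
  [28] ###.. => .  t=0,i=1
  [27] ##.## => .  t=3,i=5
  [26] ##.#. => #  t=2,i=6
  [25] ##..# => .  t=0,i=2
  [24] ##... => .  t=1,i=1
  [23] #.### => .  t=2,i=9
  [22] #.##. => #  t=1,i=10
  [21] #.#.# => #  t=2,i=7
  [20] #.#.. => .  t=3,i=10
  [19] #..## => .  t=0,i=3
  [18] #..#. => #  t=1,i=7
  [17] #...# => .  t=3,i=1
  [16] #.... => .  t=1,i=2
  [15] .#### => .  t=0,i=9
  [14] .###. => #  t=2,i=4
  [13] .##.# => #  t=3,i=4
  [12] .##.. => #  t=0,i=5
  [11] .#.## => #  t=1,i=9
  [10] .#.#. => .  t=4,i=8
  [9] .#..# => .  t=1,i=6
  [8] .#... => .  t=3,i=0
  [7] ..### => #  t=0,i=8
  [6] ..##. => .  t=0,i=4
  [5] ..#.# => .  t=1,i=8
  [4] ..#.. => #  t=1,i=5
  [3] ...## => .  t=3,i=2
  [2] ...#. => #  t=1,i=4
  [1] ....# => #  t=1,i=3
  [0] ..... => .  t=4,i=1
  bits 11000100011001000111100010010110 = 3294918806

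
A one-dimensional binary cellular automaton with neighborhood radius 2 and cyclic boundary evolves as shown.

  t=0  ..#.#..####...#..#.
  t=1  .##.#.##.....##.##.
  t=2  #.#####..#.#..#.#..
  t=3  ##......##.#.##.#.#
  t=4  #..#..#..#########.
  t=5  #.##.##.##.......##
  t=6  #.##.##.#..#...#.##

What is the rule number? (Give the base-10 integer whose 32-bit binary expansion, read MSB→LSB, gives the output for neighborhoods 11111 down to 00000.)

  ##### -> .   bit 31 = 0  t=2,i=4
  ####. -> .   bit 30 = 0  t=0,i=9
  ###.# -> #   bit 29 = 1  t=4,i=17
  ###.. -> .   bit 28 = 0  t=0,i=10
  ##.## -> .   bit 27 = 0  t=1,i=15
  ##.#. -> #   bit 26 = 1  t=1,i=3
  ##..# -> .   bit 25 = 0  t=1,i=18
  ##... -> .   bit 24 = 0  t=0,i=11
  #.### -> .   bit 23 = 0  t=2,i=2
  #.##. -> #   bit 22 = 1  t=1,i=6
  #.#.# -> #   bit 21 = 1  t=1,i=4
  #.#.. -> #   bit 20 = 1  t=0,i=4
  #..## -> #   bit 19 = 1  t=0,i=6
  #..#. -> #   bit 18 = 1  t=0,i=16
  #...# -> .   bit 17 = 0  t=0,i=0
  #.... -> #   bit 16 = 1  t=1,i=9
  .#### -> .   bit 15 = 0  t=0,i=8
  .###. -> #   bit 14 = 1  t=3,i=0
  .##.# -> #   bit 13 = 1  t=1,i=2
  .##.. -> .   bit 12 = 0  t=1,i=7
  .#.## -> #   bit 11 = 1  t=1,i=5
  .#.#. -> .   bit 10 = 0  t=0,i=3
  .#..# -> .   bit 9 = 0  t=0,i=5
  .#... -> .   bit 8 = 0  t=0,i=18
  ..### -> #   bit 7 = 1  t=0,i=7
  ..##. -> .   bit 6 = 0  t=1,i=1
  ..#.# -> #   bit 5 = 1  t=0,i=2
  ..#.. -> #   bit 4 = 1  t=0,i=14
  ...## -> .   bit 3 = 0  t=1,i=12
  ...#. -> #   bit 2 = 1  t=0,i=1
  ....# -> #   bit 1 = 1  t=1,i=11
  ..... -> .   bit 0 = 0  t=1,i=10
  bits 00100100011111010110100010110110 = 612198582

612198582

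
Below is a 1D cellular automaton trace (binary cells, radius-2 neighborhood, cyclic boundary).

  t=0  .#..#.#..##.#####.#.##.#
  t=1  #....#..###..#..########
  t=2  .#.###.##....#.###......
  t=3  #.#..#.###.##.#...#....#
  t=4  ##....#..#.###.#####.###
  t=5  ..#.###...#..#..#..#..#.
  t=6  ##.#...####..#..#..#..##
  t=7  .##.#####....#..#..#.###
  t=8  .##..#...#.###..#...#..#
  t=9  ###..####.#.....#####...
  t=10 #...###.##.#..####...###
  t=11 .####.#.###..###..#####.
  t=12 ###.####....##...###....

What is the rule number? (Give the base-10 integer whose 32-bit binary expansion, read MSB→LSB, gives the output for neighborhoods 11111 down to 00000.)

627752414

  #####|.  b31=0 t=0,i=14
  ####.|.  b30=0 t=0,i=15
  ###.#|#  b29=1 t=0,i=16
  ###..|.  b28=0 t=1,i=0
  ##.##|.  b27=0 t=0,i=11
  ##.#.|#  b26=1 t=0,i=17
  ##..#|.  b25=0 t=1,i=11
  ##...|#  b24=1 t=1,i=1
  #.###|.  b23=0 t=0,i=12
  #.##.|#  b22=1 t=0,i=20
  #.#.#|#  b21=1 t=0,i=18
  #.#..|.  b20=0 t=0,i=1
  #..##|#  b19=1 t=0,i=8
  #..#.|.  b18=0 t=0,i=3
  #...#|#  b17=1 t=3,i=16
  #....|.  b16=0 t=1,i=2
  .####|#  b15=1 t=0,i=13
  .###.|.  b14=0 t=1,i=9
  .##.#|#  b13=1 t=0,i=10
  .##..|#  b12=1 t=2,i=8
  .#.##|#  b11=1 t=0,i=19
  .#.#.|#  b10=1 t=0,i=0
  .#..#|.  b9=0 t=0,i=2
  .#...|#  b8=1 t=3,i=15
  ..###|#  b7=1 t=1,i=8
  ..##.|#  b6=1 t=0,i=9
  ..#.#|.  b5=0 t=0,i=4
  ..#..|#  b4=1 t=1,i=5
  ...##|#  b3=1 t=3,i=22
  ...#.|#  b2=1 t=1,i=4
  ....#|#  b1=1 t=1,i=3
  .....|.  b0=0 t=2,i=20
  bits 00100101011010101011110111011110 = 627752414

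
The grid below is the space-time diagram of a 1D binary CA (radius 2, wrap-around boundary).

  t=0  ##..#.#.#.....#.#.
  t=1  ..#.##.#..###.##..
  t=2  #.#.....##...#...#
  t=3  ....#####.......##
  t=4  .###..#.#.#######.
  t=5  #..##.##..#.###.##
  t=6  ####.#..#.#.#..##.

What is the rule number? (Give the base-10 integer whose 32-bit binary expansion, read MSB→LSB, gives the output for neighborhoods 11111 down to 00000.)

2592671339

  [31] ##### => #  t=3,i=6
  [30] ####. => .  t=3,i=7
  [29] ###.# => .  t=1,i=12
  [28] ###.. => #  t=3,i=8
  [27] ##.## => #  t=1,i=13
  [26] ##.#. => .  t=1,i=6
  [25] ##..# => #  t=0,i=2
  [24] ##... => .  t=1,i=16
  [23] #.### => #  t=4,i=10
  [22] #.##. => .  t=0,i=0
  [21] #.#.# => .  t=0,i=6
  [20] #.#.. => .  t=0,i=8
  [19] #..## => #  t=1,i=9
  [18] #..#. => .  t=0,i=3
  [17] #...# => .  t=2,i=11
  [16] #.... => #  t=0,i=10
  [15] .#### => .  t=3,i=5
  [14] .###. => .  t=1,i=11
  [13] .##.# => .  t=1,i=5
  [12] .##.. => .  t=0,i=1
  [11] .#.## => .  t=0,i=17
  [10] .#.#. => #  t=0,i=5
  [9] .#..# => #  t=1,i=8
  [8] .#... => .  t=0,i=9
  [7] ..### => .  t=1,i=10
  [6] ..##. => #  t=2,i=8
  [5] ..#.# => #  t=0,i=4
  [4] ..#.. => .  t=2,i=13
  [3] ...## => #  t=2,i=7
  [2] ...#. => .  t=0,i=13
  [1] ....# => #  t=0,i=12
  [0] ..... => #  t=0,i=11
  bits 10011010100010010000011001101011 = 2592671339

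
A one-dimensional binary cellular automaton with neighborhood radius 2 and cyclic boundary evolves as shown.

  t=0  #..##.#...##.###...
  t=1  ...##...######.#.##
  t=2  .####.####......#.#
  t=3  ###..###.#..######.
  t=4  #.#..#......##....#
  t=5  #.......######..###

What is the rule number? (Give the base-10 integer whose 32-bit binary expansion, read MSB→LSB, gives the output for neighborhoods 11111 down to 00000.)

411221231

  [31] ##### => .  t=1,i=10
  [30] ####. => .  t=1,i=12
  [29] ###.# => .  t=1,i=13
  [28] ###.. => #  t=0,i=15
  [27] ##.## => #  t=0,i=12
  [26] ##.#. => .  t=0,i=5
  [25] ##..# => .  t=3,i=3
  [24] ##... => .  t=0,i=16
  [23] #.### => #  t=0,i=13
  [22] #.##. => .  t=1,i=17
  [21] #.#.# => .  t=1,i=15
  [20] #.#.. => .  t=0,i=6
  [19] #..## => .  t=0,i=2
  [18] #..#. => .  t=4,i=4
  [17] #...# => #  t=0,i=8
  [16] #.... => .  t=2,i=11
  [15] .#### => #  t=1,i=9
  [14] .###. => .  t=0,i=14
  [13] .##.# => #  t=0,i=4
  [12] .##.. => #  t=1,i=4
  [11] .#.## => #  t=1,i=16
  [10] .#.#. => #  t=2,i=17
  [9] .#..# => .  t=0,i=1
  [8] .#... => .  t=0,i=7
  [7] ..### => #  t=1,i=8
  [6] ..##. => #  t=0,i=3
  [5] ..#.# => #  t=2,i=16
  [4] ..#.. => .  t=0,i=0
  [3] ...## => #  t=0,i=9
  [2] ...#. => #  t=0,i=18
  [1] ....# => #  t=2,i=14
  [0] ..... => #  t=2,i=12
  bits 00011000100000101011110011101111 = 411221231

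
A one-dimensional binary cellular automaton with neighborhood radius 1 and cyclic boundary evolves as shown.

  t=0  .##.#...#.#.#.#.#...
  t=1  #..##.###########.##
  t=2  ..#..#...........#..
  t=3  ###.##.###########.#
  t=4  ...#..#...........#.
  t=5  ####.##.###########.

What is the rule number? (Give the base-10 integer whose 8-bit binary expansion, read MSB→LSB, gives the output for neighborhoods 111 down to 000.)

39

  ###|.  b7=0 t=1,i=7
  ##.|.  b6=0 t=0,i=2
  #.#|#  b5=1 t=0,i=3
  #..|.  b4=0 t=0,i=5
  .##|.  b3=0 t=0,i=1
  .#.|#  b2=1 t=0,i=4
  ..#|#  b1=1 t=0,i=0
  ...|#  b0=1 t=0,i=6
  bits 00100111 = 39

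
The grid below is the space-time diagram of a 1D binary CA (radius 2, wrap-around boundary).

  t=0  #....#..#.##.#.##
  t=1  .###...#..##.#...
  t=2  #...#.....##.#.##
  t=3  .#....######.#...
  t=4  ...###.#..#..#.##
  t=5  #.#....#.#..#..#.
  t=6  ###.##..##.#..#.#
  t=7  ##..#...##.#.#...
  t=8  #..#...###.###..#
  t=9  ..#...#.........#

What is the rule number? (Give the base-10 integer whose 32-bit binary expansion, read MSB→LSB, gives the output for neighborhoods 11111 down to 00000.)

1098228811

  nb #####: next=.  (t=3,i=8, bit31=0)
  nb ####.: next=#  (t=3,i=10, bit30=1)
  nb ###.#: next=.  (t=3,i=11, bit29=0)
  nb ###..: next=.  (t=0,i=0, bit28=0)
  nb ##.##: next=.  (t=6,i=3, bit27=0)
  nb ##.#.: next=.  (t=0,i=12, bit26=0)
  nb ##..#: next=.  (t=6,i=6, bit25=0)
  nb ##...: next=#  (t=0,i=1, bit24=1)
  nb #.###: next=.  (t=0,i=15, bit23=0)
  nb #.##.: next=#  (t=0,i=10, bit22=1)
  nb #.#.#: next=#  (t=0,i=13, bit21=1)
  nb #.#..: next=#  (t=1,i=13, bit20=1)
  nb #..##: next=.  (t=1,i=9, bit19=0)
  nb #..#.: next=#  (t=0,i=7, bit18=1)
  nb #...#: next=.  (t=1,i=5, bit17=0)
  nb #....: next=#  (t=0,i=2, bit16=1)
  nb .####: next=#  (t=3,i=7, bit15=1)
  nb .###.: next=.  (t=0,i=16, bit14=0)
  nb .##.#: next=#  (t=0,i=11, bit13=1)
  nb .##..: next=.  (t=4,i=16, bit12=0)
  nb .#.##: next=.  (t=0,i=9, bit11=0)
  nb .#.#.: next=#  (t=5,i=1, bit10=1)
  nb .#..#: next=.  (t=0,i=6, bit9=0)
  nb .#...: next=.  (t=1,i=14, bit8=0)
  nb ..###: next=.  (t=1,i=1, bit7=0)
  nb ..##.: next=#  (t=1,i=10, bit6=1)
  nb ..#.#: next=.  (t=0,i=8, bit5=0)
  nb ..#..: next=.  (t=0,i=5, bit4=0)
  nb ...##: next=#  (t=1,i=0, bit3=1)
  nb ...#.: next=.  (t=0,i=4, bit2=0)
  nb ....#: next=#  (t=0,i=3, bit1=1)
  nb .....: next=#  (t=2,i=7, bit0=1)
  bits 01000001011101011010010001001011 = 1098228811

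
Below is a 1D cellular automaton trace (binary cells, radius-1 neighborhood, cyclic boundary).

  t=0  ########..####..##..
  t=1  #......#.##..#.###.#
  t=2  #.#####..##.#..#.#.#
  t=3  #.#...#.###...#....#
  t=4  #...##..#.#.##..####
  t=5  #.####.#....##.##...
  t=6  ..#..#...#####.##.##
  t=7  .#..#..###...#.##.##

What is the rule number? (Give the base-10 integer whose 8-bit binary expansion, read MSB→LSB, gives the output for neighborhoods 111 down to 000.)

  [7] ### => .  t=0,i=1
  [6] ##. => #  t=0,i=7
  [5] #.# => .  t=1,i=8
  [4] #.. => .  t=0,i=8
  [3] .## => #  t=0,i=0
  [2] .#. => .  t=1,i=7
  [1] ..# => #  t=0,i=9
  [0] ... => #  t=1,i=2
  bits 01001011 = 75

75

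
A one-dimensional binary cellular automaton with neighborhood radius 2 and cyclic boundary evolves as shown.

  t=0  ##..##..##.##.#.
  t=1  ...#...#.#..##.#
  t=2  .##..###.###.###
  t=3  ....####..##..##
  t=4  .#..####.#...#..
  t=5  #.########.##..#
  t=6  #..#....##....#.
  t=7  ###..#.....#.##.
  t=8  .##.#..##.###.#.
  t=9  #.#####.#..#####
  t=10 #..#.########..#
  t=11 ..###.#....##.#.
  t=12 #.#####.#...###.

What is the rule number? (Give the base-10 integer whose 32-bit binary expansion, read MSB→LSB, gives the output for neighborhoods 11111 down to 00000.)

1948248741

  ##### -> .   bit 31 = 0  t=5,i=4
  ####. -> #   bit 30 = 1  t=3,i=6
  ###.# -> #   bit 29 = 1  t=2,i=7
  ###.. -> #   bit 28 = 1  t=3,i=7
  ##.## -> .   bit 27 = 0  t=0,i=10
  ##.#. -> #   bit 26 = 1  t=0,i=13
  ##..# -> .   bit 25 = 0  t=0,i=2
  ##... -> .   bit 24 = 0  t=3,i=0
  #.### -> .   bit 23 = 0  t=2,i=9
  #.##. -> .   bit 22 = 0  t=0,i=0
  #.#.# -> .   bit 21 = 0  t=0,i=14
  #.#.. -> #   bit 20 = 1  t=1,i=9
  #..## -> #   bit 19 = 1  t=0,i=3
  #..#. -> #   bit 18 = 1  t=6,i=2
  #...# -> #   bit 17 = 1  t=1,i=1
  #.... -> #   bit 16 = 1  t=3,i=1
  .#### -> #   bit 15 = 1  t=3,i=5
  .###. -> #   bit 14 = 1  t=2,i=6
  .##.# -> #   bit 13 = 1  t=0,i=9
  .##.. -> .   bit 12 = 0  t=0,i=1
  .#.## -> #   bit 11 = 1  t=0,i=15
  .#.#. -> .   bit 10 = 0  t=1,i=8
  .#..# -> #   bit 9 = 1  t=1,i=10
  .#... -> .   bit 8 = 0  t=1,i=0
  ..### -> #   bit 7 = 1  t=2,i=5
  ..##. -> .   bit 6 = 0  t=0,i=4
  ..#.# -> #   bit 5 = 1  t=1,i=7
  ..#.. -> .   bit 4 = 0  t=1,i=3
  ...## -> .   bit 3 = 0  t=3,i=3
  ...#. -> #   bit 2 = 1  t=1,i=2
  ....# -> .   bit 1 = 0  t=3,i=2
  ..... -> #   bit 0 = 1  t=7,i=8
  bits 01110100000111111110101010100101 = 1948248741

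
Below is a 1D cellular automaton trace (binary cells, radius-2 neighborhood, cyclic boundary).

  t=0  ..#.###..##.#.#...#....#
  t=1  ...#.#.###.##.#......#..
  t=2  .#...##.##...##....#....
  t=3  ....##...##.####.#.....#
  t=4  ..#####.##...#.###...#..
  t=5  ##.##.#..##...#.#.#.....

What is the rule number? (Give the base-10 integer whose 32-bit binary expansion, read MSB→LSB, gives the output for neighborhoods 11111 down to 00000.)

  nb #####: next=#  (t=4,i=4, bit31=1)
  nb ####.: next=.  (t=3,i=14, bit30=0)
  nb ###.#: next=#  (t=1,i=9, bit29=1)
  nb ###..: next=.  (t=0,i=6, bit28=0)
  nb ##.##: next=.  (t=1,i=10, bit27=0)
  nb ##.#.: next=#  (t=0,i=11, bit26=1)
  nb ##..#: next=#  (t=0,i=7, bit25=1)
  nb ##...: next=#  (t=2,i=10, bit24=1)
  nb #.###: next=.  (t=0,i=4, bit23=0)
  nb #.##.: next=.  (t=1,i=11, bit22=0)
  nb #.#.#: next=#  (t=0,i=12, bit21=1)
  nb #.#..: next=#  (t=0,i=14, bit20=1)
  nb #..##: next=#  (t=0,i=8, bit19=1)
  nb #..#.: next=.  (t=0,i=1, bit18=0)
  nb #...#: next=.  (t=0,i=16, bit17=0)
  nb #....: next=.  (t=0,i=20, bit16=0)
  nb .####: next=#  (t=3,i=13, bit15=1)
  nb .###.: next=#  (t=0,i=5, bit14=1)
  nb .##.#: next=.  (t=0,i=10, bit13=0)
  nb .##..: next=#  (t=2,i=9, bit12=1)
  nb .#.##: next=#  (t=0,i=3, bit11=1)
  nb .#.#.: next=.  (t=0,i=13, bit10=0)
  nb .#..#: next=.  (t=0,i=0, bit9=0)
  nb .#...: next=.  (t=0,i=15, bit8=0)
  nb ..###: next=.  (t=4,i=2, bit7=0)
  nb ..##.: next=#  (t=0,i=9, bit6=1)
  nb ..#.#: next=.  (t=0,i=2, bit5=0)
  nb ..#..: next=.  (t=0,i=18, bit4=0)
  nb ...##: next=#  (t=2,i=4, bit3=1)
  nb ...#.: next=.  (t=0,i=17, bit2=0)
  nb ....#: next=#  (t=0,i=21, bit1=1)
  nb .....: next=.  (t=1,i=0, bit0=0)
  bits 10100111001110001101100001001010 = 2805520458

2805520458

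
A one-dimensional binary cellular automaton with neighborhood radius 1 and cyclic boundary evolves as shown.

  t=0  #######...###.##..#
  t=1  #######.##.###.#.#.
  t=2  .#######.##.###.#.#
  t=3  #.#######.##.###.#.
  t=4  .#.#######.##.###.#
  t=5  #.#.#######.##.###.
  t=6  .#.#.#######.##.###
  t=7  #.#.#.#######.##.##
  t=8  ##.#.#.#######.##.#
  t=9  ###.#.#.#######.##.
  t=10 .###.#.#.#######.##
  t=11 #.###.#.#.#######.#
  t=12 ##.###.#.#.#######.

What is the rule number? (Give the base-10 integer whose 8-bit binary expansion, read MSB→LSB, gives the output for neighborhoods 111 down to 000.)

  [7] ### => #  t=0,i=0
  [6] ##. => #  t=0,i=6
  [5] #.# => #  t=0,i=13
  [4] #.. => .  t=0,i=7
  [3] .## => .  t=0,i=10
  [2] .#. => .  t=1,i=15
  [1] ..# => #  t=0,i=9
  [0] ... => #  t=0,i=8
  bits 11100011 = 227

227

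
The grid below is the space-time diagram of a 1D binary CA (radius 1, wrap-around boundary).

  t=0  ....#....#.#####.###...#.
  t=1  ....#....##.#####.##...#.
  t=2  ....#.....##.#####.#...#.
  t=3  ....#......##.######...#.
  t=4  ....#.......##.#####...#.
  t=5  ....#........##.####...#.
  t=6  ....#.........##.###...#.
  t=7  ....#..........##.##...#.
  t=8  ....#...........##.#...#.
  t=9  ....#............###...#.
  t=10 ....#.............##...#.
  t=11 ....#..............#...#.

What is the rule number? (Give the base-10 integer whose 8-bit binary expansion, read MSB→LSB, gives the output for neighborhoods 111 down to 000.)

  [7] ### => #  t=0,i=12
  [6] ##. => #  t=0,i=15
  [5] #.# => #  t=0,i=10
  [4] #.. => .  t=0,i=5
  [3] .## => .  t=0,i=11
  [2] .#. => #  t=0,i=4
  [1] ..# => .  t=0,i=3
  [0] ... => .  t=0,i=0
  bits 11100100 = 228

228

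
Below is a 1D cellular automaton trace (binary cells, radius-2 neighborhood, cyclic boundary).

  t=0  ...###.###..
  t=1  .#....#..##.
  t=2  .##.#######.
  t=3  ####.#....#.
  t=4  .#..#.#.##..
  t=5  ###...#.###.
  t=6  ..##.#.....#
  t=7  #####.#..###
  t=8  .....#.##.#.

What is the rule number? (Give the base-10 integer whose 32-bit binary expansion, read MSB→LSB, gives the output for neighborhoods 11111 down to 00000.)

493400918

  #####|.  b31=0 t=2,i=6
  ####.|.  b30=0 t=2,i=9
  ###.#|.  b29=0 t=0,i=5
  ###..|#  b28=1 t=0,i=9
  ##.##|#  b27=1 t=0,i=6
  ##.#.|#  b26=1 t=3,i=4
  ##..#|.  b25=0 t=1,i=11
  ##...|#  b24=1 t=0,i=10
  #.###|.  b23=0 t=0,i=7
  #.##.|#  b22=1 t=4,i=8
  #.#.#|#  b21=1 t=4,i=6
  #.#..|.  b20=0 t=3,i=5
  #..##|#  b19=1 t=1,i=8
  #..#.|.  b18=0 t=1,i=0
  #...#|.  b17=0 t=4,i=11
  #....|.  b16=0 t=0,i=11
  .####|#  b15=1 t=2,i=5
  .###.|.  b14=0 t=0,i=4
  .##.#|#  b13=1 t=2,i=2
  .##..|#  b12=1 t=1,i=10
  .#.##|.  b11=0 t=3,i=11
  .#.#.|.  b10=0 t=4,i=5
  .#..#|#  b9=1 t=1,i=7
  .#...|#  b8=1 t=1,i=2
  ..###|.  b7=0 t=0,i=3
  ..##.|#  b6=1 t=1,i=9
  ..#.#|.  b5=0 t=3,i=10
  ..#..|#  b4=1 t=1,i=1
  ...##|.  b3=0 t=0,i=2
  ...#.|#  b2=1 t=1,i=5
  ....#|#  b1=1 t=0,i=1
  .....|.  b0=0 t=0,i=0
  bits 00011101011010001011001101010110 = 493400918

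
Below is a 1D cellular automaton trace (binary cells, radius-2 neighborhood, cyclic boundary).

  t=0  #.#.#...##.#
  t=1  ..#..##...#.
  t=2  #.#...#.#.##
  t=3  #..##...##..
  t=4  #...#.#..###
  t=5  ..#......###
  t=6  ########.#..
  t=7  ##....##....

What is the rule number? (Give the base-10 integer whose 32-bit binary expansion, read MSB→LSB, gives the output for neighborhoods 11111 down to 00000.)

1780980115

  [31] ##### => .  t=6,i=2
  [30] ####. => #  t=4,i=11
  [29] ###.# => #  t=2,i=0
  [28] ###.. => .  t=4,i=0
  [27] ##.## => #  t=0,i=10
  [26] ##.#. => .  t=0,i=1
  [25] ##..# => #  t=3,i=10
  [24] ##... => .  t=1,i=7
  [23] #.### => .  t=2,i=10
  [22] #.##. => .  t=0,i=11
  [21] #.#.# => #  t=0,i=2
  [20] #.#.. => .  t=0,i=4
  [19] #..## => .  t=1,i=4
  [18] #..#. => #  t=3,i=11
  [17] #...# => #  t=0,i=6
  [16] #.... => #  t=5,i=4
  [15] .#### => #  t=4,i=10
  [14] .###. => .  t=2,i=11
  [13] .##.# => .  t=0,i=0
  [12] .##.. => #  t=1,i=6
  [11] .#.## => #  t=2,i=9
  [10] .#.#. => .  t=0,i=3
  [9] .#..# => .  t=1,i=3
  [8] .#... => #  t=0,i=5
  [7] ..### => #  t=4,i=9
  [6] ..##. => .  t=0,i=8
  [5] ..#.# => .  t=2,i=6
  [4] ..#.. => #  t=1,i=2
  [3] ...## => .  t=0,i=7
  [2] ...#. => .  t=1,i=1
  [1] ....# => #  t=5,i=7
  [0] ..... => #  t=5,i=5
  bits 01101010001001111001100110010011 = 1780980115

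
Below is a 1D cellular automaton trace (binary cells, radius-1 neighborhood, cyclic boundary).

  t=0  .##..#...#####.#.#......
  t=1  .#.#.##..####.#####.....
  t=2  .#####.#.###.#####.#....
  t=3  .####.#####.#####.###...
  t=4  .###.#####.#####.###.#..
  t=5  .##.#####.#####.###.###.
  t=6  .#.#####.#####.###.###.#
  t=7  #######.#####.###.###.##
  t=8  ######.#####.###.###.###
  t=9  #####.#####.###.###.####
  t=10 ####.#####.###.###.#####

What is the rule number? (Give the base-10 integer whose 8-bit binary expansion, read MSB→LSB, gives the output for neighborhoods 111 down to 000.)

  ###|#  b7=1 t=0,i=10
  ##.|.  b6=0 t=0,i=2
  #.#|#  b5=1 t=0,i=14
  #..|#  b4=1 t=0,i=3
  .##|#  b3=1 t=0,i=1
  .#.|#  b2=1 t=0,i=5
  ..#|.  b1=0 t=0,i=0
  ...|.  b0=0 t=0,i=7
  bits 10111100 = 188

188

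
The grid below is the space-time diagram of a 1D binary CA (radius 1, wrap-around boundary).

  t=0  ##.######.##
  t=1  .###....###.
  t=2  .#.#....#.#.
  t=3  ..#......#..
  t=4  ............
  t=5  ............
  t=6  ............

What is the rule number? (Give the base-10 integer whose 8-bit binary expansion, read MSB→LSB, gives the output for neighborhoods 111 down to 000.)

104

  ### -> .   bit 7 = 0  t=0,i=0
  ##. -> #   bit 6 = 1  t=0,i=1
  #.# -> #   bit 5 = 1  t=0,i=2
  #.. -> .   bit 4 = 0  t=1,i=4
  .## -> #   bit 3 = 1  t=0,i=3
  .#. -> .   bit 2 = 0  t=2,i=1
  ..# -> .   bit 1 = 0  t=1,i=0
  ... -> .   bit 0 = 0  t=1,i=5
  bits 01101000 = 104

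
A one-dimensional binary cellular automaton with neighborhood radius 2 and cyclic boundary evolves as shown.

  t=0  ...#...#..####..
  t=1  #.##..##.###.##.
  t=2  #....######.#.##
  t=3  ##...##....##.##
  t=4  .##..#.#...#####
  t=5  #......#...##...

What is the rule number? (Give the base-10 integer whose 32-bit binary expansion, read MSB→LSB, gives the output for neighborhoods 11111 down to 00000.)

  nb #####: next=.  (t=2,i=7, bit31=0)
  nb ####.: next=.  (t=0,i=12, bit30=0)
  nb ###.#: next=.  (t=1,i=11, bit29=0)
  nb ###..: next=#  (t=0,i=13, bit28=1)
  nb ##.##: next=#  (t=1,i=8, bit27=1)
  nb ##.#.: next=#  (t=1,i=15, bit26=1)
  nb ##..#: next=.  (t=1,i=4, bit25=0)
  nb ##...: next=#  (t=0,i=14, bit24=1)
  nb #.###: next=#  (t=1,i=9, bit23=1)
  nb #.##.: next=.  (t=1,i=2, bit22=0)
  nb #.#.#: next=#  (t=1,i=0, bit21=1)
  nb #.#..: next=#  (t=4,i=7, bit20=1)
  nb #..##: next=#  (t=0,i=9, bit19=1)
  nb #..#.: next=.  (t=4,i=4, bit18=0)
  nb #...#: next=.  (t=0,i=5, bit17=0)
  nb #....: next=.  (t=0,i=15, bit16=0)
  nb .####: next=#  (t=0,i=11, bit15=1)
  nb .###.: next=#  (t=1,i=10, bit14=1)
  nb .##.#: next=#  (t=1,i=7, bit13=1)
  nb .##..: next=.  (t=1,i=3, bit12=0)
  nb .#.##: next=.  (t=1,i=1, bit11=0)
  nb .#.#.: next=.  (t=4,i=6, bit10=0)
  nb .#..#: next=.  (t=0,i=8, bit9=0)
  nb .#...: next=.  (t=0,i=4, bit8=0)
  nb ..###: next=#  (t=0,i=10, bit7=1)
  nb ..##.: next=#  (t=1,i=6, bit6=1)
  nb ..#.#: next=.  (t=4,i=5, bit5=0)
  nb ..#..: next=#  (t=0,i=3, bit4=1)
  nb ...##: next=.  (t=2,i=4, bit3=0)
  nb ...#.: next=#  (t=0,i=2, bit2=1)
  nb ....#: next=.  (t=0,i=1, bit1=0)
  nb .....: next=#  (t=0,i=0, bit0=1)
  bits 00011101101110001110000011010101 = 498655445

498655445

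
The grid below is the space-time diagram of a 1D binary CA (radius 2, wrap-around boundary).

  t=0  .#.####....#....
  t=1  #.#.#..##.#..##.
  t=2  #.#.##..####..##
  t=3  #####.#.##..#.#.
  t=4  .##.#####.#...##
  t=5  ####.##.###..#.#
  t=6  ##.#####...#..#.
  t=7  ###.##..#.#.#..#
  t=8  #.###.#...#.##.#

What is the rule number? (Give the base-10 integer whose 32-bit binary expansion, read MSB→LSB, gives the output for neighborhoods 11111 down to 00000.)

  ##### -> #   bit 31 = 1  t=3,i=2
  ####. -> .   bit 30 = 0  t=0,i=5
  ###.# -> #   bit 29 = 1  t=2,i=0
  ###.. -> .   bit 28 = 0  t=0,i=6
  ##.## -> #   bit 27 = 1  t=4,i=0
  ##.#. -> #   bit 26 = 1  t=1,i=9
  ##..# -> #   bit 25 = 1  t=2,i=6
  ##... -> #   bit 24 = 1  t=0,i=7
  #.### -> .   bit 23 = 0  t=0,i=3
  #.##. -> #   bit 22 = 1  t=2,i=4
  #.#.# -> #   bit 21 = 1  t=1,i=0
  #.#.. -> #   bit 20 = 1  t=1,i=4
  #..## -> .   bit 19 = 0  t=1,i=6
  #..#. -> .   bit 18 = 0  t=3,i=11
  #...# -> .   bit 17 = 0  t=4,i=12
  #.... -> #   bit 16 = 1  t=0,i=8
  .#### -> #   bit 15 = 1  t=0,i=4
  .###. -> .   bit 14 = 0  t=2,i=15
  .##.# -> #   bit 13 = 1  t=1,i=8
  .##.. -> .   bit 12 = 0  t=2,i=5
  .#.## -> #   bit 11 = 1  t=0,i=2
  .#.#. -> .   bit 10 = 0  t=1,i=1
  .#..# -> #   bit 9 = 1  t=1,i=5
  .#... -> .   bit 8 = 0  t=0,i=12
  ..### -> #   bit 7 = 1  t=2,i=8
  ..##. -> .   bit 6 = 0  t=1,i=7
  ..#.# -> .   bit 5 = 0  t=0,i=1
  ..#.. -> .   bit 4 = 0  t=0,i=11
  ...## -> #   bit 3 = 1  t=4,i=13
  ...#. -> #   bit 2 = 1  t=0,i=0
  ....# -> .   bit 1 = 0  t=0,i=9
  ..... -> #   bit 0 = 1  t=0,i=14
  bits 10101111011100011010101010001101 = 2943462029

2943462029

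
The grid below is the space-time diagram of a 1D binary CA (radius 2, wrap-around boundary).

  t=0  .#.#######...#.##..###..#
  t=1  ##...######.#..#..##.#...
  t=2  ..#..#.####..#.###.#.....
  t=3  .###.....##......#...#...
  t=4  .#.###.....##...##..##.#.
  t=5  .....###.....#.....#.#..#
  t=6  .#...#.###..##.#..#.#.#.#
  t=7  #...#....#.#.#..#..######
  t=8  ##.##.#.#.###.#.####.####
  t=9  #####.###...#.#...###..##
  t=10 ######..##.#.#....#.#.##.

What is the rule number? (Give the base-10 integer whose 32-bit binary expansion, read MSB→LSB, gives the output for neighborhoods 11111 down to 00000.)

4184417940

  nb #####: next=#  (t=0,i=5, bit31=1)
  nb ####.: next=#  (t=0,i=8, bit30=1)
  nb ###.#: next=#  (t=1,i=10, bit29=1)
  nb ###..: next=#  (t=0,i=9, bit28=1)
  nb ##.##: next=#  (t=8,i=2, bit27=1)
  nb ##.#.: next=.  (t=1,i=11, bit26=0)
  nb ##..#: next=.  (t=0,i=17, bit25=0)
  nb ##...: next=#  (t=0,i=10, bit24=1)
  nb #.###: next=.  (t=0,i=3, bit23=0)
  nb #.##.: next=#  (t=0,i=15, bit22=1)
  nb #.#.#: next=#  (t=0,i=1, bit21=1)
  nb #.#..: next=.  (t=1,i=12, bit20=0)
  nb #..##: next=#  (t=0,i=18, bit19=1)
  nb #..#.: next=.  (t=0,i=23, bit18=0)
  nb #...#: next=.  (t=0,i=11, bit17=0)
  nb #....: next=#  (t=2,i=21, bit16=1)
  nb .####: next=.  (t=0,i=4, bit15=0)
  nb .###.: next=.  (t=0,i=20, bit14=0)
  nb .##.#: next=#  (t=1,i=19, bit13=1)
  nb .##..: next=.  (t=0,i=16, bit12=0)
  nb .#.##: next=.  (t=0,i=2, bit11=0)
  nb .#.#.: next=#  (t=0,i=0, bit10=1)
  nb .#..#: next=#  (t=1,i=13, bit9=1)
  nb .#...: next=.  (t=1,i=22, bit8=0)
  nb ..###: next=#  (t=0,i=19, bit7=1)
  nb ..##.: next=.  (t=1,i=0, bit6=0)
  nb ..#.#: next=.  (t=0,i=13, bit5=0)
  nb ..#..: next=#  (t=1,i=15, bit4=1)
  nb ...##: next=.  (t=1,i=4, bit3=0)
  nb ...#.: next=#  (t=0,i=12, bit2=1)
  nb ....#: next=.  (t=2,i=0, bit1=0)
  nb .....: next=.  (t=2,i=22, bit0=0)
  bits 11111001011010010010011010010100 = 4184417940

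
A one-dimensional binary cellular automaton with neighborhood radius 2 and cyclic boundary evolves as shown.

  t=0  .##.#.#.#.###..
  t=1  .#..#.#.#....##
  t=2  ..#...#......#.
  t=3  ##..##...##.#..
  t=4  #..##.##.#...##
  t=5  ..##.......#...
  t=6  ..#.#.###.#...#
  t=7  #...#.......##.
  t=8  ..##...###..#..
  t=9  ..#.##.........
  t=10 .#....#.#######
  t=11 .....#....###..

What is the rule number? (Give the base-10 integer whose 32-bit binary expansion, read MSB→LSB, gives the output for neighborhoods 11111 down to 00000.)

  ##### -> #   bit 31 = 1  t=10,i=10
  ####. -> .   bit 30 = 0  t=10,i=13
  ###.# -> .   bit 29 = 0  t=6,i=8
  ###.. -> .   bit 28 = 0  t=0,i=12
  ##.## -> .   bit 27 = 0  t=4,i=5
  ##.#. -> .   bit 26 = 0  t=0,i=3
  ##..# -> .   bit 25 = 0  t=3,i=2
  ##... -> #   bit 24 = 1  t=0,i=13
  #.### -> .   bit 23 = 0  t=0,i=10
  #.##. -> .   bit 22 = 0  t=4,i=6
  #.#.# -> #   bit 21 = 1  t=0,i=4
  #.#.. -> .   bit 20 = 0  t=1,i=1
  #..## -> #   bit 19 = 1  t=3,i=3
  #..#. -> .   bit 18 = 0  t=1,i=3
  #...# -> #   bit 17 = 1  t=0,i=14
  #.... -> .   bit 16 = 0  t=1,i=10
  .#### -> .   bit 15 = 0  t=10,i=9
  .###. -> .   bit 14 = 0  t=0,i=11
  .##.# -> .   bit 13 = 0  t=0,i=2
  .##.. -> .   bit 12 = 0  t=3,i=1
  .#.## -> .   bit 11 = 0  t=0,i=9
  .#.#. -> .   bit 10 = 0  t=0,i=5
  .#..# -> #   bit 9 = 1  t=1,i=2
  .#... -> .   bit 8 = 0  t=1,i=9
  ..### -> .   bit 7 = 0  t=4,i=13
  ..##. -> #   bit 6 = 1  t=0,i=1
  ..#.# -> .   bit 5 = 0  t=1,i=4
  ..#.. -> .   bit 4 = 0  t=2,i=2
  ...## -> .   bit 3 = 0  t=0,i=0
  ...#. -> #   bit 2 = 1  t=2,i=1
  ....# -> .   bit 1 = 0  t=1,i=11
  ..... -> #   bit 0 = 1  t=2,i=9
  bits 10000001001010100000001001000101 = 2167013957

2167013957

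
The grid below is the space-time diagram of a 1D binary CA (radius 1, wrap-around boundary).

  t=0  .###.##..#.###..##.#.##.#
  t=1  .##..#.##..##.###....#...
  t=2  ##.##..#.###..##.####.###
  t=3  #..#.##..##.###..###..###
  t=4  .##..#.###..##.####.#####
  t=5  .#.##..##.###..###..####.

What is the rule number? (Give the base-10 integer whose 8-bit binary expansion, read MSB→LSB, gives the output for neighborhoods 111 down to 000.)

155

  ###|#  b7=1 t=0,i=2
  ##.|.  b6=0 t=0,i=3
  #.#|.  b5=0 t=0,i=0
  #..|#  b4=1 t=0,i=7
  .##|#  b3=1 t=0,i=1
  .#.|.  b2=0 t=0,i=9
  ..#|#  b1=1 t=0,i=8
  ...|#  b0=1 t=1,i=18
  bits 10011011 = 155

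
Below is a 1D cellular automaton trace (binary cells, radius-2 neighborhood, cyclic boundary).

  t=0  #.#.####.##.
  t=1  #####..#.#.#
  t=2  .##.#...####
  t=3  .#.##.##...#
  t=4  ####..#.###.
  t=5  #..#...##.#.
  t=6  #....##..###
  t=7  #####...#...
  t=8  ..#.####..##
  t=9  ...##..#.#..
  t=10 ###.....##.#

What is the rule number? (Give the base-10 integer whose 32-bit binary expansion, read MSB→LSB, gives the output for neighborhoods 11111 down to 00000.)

  #####|#  b31=1 t=1,i=1
  ####.|.  b30=0 t=0,i=6
  ###.#|#  b29=1 t=0,i=7
  ###..|#  b28=1 t=1,i=4
  ##.##|.  b27=0 t=0,i=8
  ##.#.|#  b26=1 t=0,i=11
  ##..#|.  b25=0 t=1,i=5
  ##...|#  b24=1 t=3,i=8
  #.###|#  b23=1 t=0,i=4
  #.##.|#  b22=1 t=0,i=9
  #.#.#|#  b21=1 t=0,i=0
  #.#..|#  b20=1 t=2,i=4
  #..##|#  b19=1 t=6,i=8
  #..#.|.  b18=0 t=1,i=6
  #...#|#  b17=1 t=2,i=6
  #....|#  b16=1 t=6,i=2
  .####|.  b15=0 t=0,i=5
  .###.|.  b14=0 t=4,i=9
  .##.#|.  b13=0 t=0,i=10
  .##..|.  b12=0 t=3,i=7
  .#.##|#  b11=1 t=0,i=3
  .#.#.|#  b10=1 t=0,i=1
  .#..#|.  b9=0 t=5,i=1
  .#...|.  b8=0 t=2,i=5
  ..###|.  b7=0 t=2,i=8
  ..##.|.  b6=0 t=5,i=7
  ..#.#|.  b5=0 t=1,i=7
  ..#..|.  b4=0 t=5,i=3
  ...##|#  b3=1 t=2,i=7
  ...#.|#  b2=1 t=3,i=10
  ....#|#  b1=1 t=6,i=3
  .....|#  b0=1 t=9,i=0
  bits 10110101111110110000110000001111 = 3053128719

3053128719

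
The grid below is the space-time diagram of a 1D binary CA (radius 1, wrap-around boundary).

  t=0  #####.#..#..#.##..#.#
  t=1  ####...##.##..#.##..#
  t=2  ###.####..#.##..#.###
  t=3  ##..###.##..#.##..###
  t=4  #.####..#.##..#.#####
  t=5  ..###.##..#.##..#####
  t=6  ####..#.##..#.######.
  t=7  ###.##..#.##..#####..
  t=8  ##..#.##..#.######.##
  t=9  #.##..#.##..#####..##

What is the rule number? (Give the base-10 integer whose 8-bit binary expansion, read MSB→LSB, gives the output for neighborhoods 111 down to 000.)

155

  [7] ### => #  t=0,i=0
  [6] ##. => .  t=0,i=4
  [5] #.# => .  t=0,i=5
  [4] #.. => #  t=0,i=7
  [3] .## => #  t=0,i=14
  [2] .#. => .  t=0,i=6
  [1] ..# => #  t=0,i=8
  [0] ... => #  t=1,i=5
  bits 10011011 = 155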